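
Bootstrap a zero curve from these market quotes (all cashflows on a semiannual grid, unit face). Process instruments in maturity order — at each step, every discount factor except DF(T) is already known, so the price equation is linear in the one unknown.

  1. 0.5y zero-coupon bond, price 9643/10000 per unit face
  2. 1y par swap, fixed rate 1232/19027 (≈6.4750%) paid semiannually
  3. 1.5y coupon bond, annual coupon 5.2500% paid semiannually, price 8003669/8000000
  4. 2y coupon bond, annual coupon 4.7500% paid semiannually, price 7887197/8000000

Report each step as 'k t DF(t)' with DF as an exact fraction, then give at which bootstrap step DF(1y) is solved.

1 1/2 9643/10000
2 1 1173/1250
3 3/2 4631/5000
4 2 4487/5000
DF(1y) is solved at step 2

step 1 [0.5y] zero: DF = P = 9643/10000 ≈ 0.964300
step 2 [1y] swap r/2=616/19027: DF=(1 − 616/19027·(0.964300))/(1+616/19027) = 1173/1250 ≈ 0.938400
step 3 [1.5y] bond c/2=21/800: DF=(8003669/8000000 − 21/800·(0.964300+0.938400))/(1+21/800) = 4631/5000 ≈ 0.926200
step 4 [2y] bond c/2=19/800: DF=(7887197/8000000 − 19/800·(0.964300+0.938400+0.926200))/(1+19/800) = 4487/5000 ≈ 0.897400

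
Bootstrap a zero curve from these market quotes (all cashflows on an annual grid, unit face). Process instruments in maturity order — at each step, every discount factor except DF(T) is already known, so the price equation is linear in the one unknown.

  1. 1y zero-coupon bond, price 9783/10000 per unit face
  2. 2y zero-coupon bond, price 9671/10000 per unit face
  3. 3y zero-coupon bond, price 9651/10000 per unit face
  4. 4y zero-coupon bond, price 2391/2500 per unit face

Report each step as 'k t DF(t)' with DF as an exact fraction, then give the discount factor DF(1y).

step 1 [1y] zero: DF = P = 9783/10000 ≈ 0.978300
step 2 [2y] zero: DF = P = 9671/10000 ≈ 0.967100
step 3 [3y] zero: DF = P = 9651/10000 ≈ 0.965100
step 4 [4y] zero: DF = P = 2391/2500 ≈ 0.956400

1 1 9783/10000
2 2 9671/10000
3 3 9651/10000
4 4 2391/2500
DF(1y) = 9783/10000 ≈ 0.978300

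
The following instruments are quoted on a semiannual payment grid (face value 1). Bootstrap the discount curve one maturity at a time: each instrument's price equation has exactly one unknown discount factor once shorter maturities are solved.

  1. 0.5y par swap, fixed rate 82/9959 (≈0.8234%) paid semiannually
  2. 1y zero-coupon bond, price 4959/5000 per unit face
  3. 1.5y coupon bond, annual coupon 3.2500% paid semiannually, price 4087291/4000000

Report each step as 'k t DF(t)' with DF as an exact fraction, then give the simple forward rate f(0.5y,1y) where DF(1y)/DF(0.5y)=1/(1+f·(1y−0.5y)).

1 1/2 9959/10000
2 1 4959/5000
3 3/2 9737/10000
f(0.5y,1y) = ((9959/10000)/(4959/5000) − 1)/(1/2) = 41/4959 ≈ 0.8268%

step 1 [0.5y] swap r/2=41/9959: DF=(1 − 41/9959·(0))/(1+41/9959) = 9959/10000 ≈ 0.995900
step 2 [1y] zero: DF = P = 4959/5000 ≈ 0.991800
step 3 [1.5y] bond c/2=13/800: DF=(4087291/4000000 − 13/800·(0.995900+0.991800))/(1+13/800) = 9737/10000 ≈ 0.973700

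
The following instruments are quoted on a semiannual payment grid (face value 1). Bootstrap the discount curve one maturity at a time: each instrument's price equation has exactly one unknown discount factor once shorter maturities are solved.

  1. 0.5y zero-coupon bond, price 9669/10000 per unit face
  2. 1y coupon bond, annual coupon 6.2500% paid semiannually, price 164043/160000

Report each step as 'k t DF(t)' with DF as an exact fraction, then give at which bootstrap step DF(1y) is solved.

step 1 [0.5y] zero: DF = P = 9669/10000 ≈ 0.966900
step 2 [1y] bond c/2=1/32: DF=(164043/160000 − 1/32·(0.966900))/(1+1/32) = 9649/10000 ≈ 0.964900

1 1/2 9669/10000
2 1 9649/10000
DF(1y) is solved at step 2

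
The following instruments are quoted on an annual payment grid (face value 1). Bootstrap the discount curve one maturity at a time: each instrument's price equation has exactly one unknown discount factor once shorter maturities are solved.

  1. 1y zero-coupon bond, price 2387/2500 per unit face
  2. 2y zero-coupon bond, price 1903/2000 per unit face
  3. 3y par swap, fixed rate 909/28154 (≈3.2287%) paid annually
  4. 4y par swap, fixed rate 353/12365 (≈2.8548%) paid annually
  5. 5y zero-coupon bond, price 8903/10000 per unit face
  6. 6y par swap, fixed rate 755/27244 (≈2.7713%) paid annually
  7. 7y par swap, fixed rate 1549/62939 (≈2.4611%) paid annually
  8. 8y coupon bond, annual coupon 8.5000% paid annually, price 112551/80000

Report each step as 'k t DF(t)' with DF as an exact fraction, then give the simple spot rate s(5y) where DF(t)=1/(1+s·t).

step 1 [1y] zero: DF = P = 2387/2500 ≈ 0.954800
step 2 [2y] zero: DF = P = 1903/2000 ≈ 0.951500
step 3 [3y] swap r/1=909/28154: DF=(1 − 909/28154·(0.954800+0.951500))/(1+909/28154) = 9091/10000 ≈ 0.909100
step 4 [4y] swap r/1=353/12365: DF=(1 − 353/12365·(0.954800+0.951500+0.909100))/(1+353/12365) = 8941/10000 ≈ 0.894100
step 5 [5y] zero: DF = P = 8903/10000 ≈ 0.890300
step 6 [6y] swap r/1=755/27244: DF=(1 − 755/27244·(0.954800+0.951500+0.909100+0.894100+0.890300))/(1+755/27244) = 849/1000 ≈ 0.849000
step 7 [7y] swap r/1=1549/62939: DF=(1 − 1549/62939·(0.954800+0.951500+0.909100+0.894100+0.890300+0.849000))/(1+1549/62939) = 8451/10000 ≈ 0.845100
step 8 [8y] bond c/1=17/200: DF=(112551/80000 − 17/200·(0.954800+0.951500+0.909100+0.894100+0.890300+0.849000+0.845100))/(1+17/200) = 2009/2500 ≈ 0.803600

1 1 2387/2500
2 2 1903/2000
3 3 9091/10000
4 4 8941/10000
5 5 8903/10000
6 6 849/1000
7 7 8451/10000
8 8 2009/2500
s(5y) = (1/(8903/10000) − 1)/(5) = 1097/44515 ≈ 2.4643%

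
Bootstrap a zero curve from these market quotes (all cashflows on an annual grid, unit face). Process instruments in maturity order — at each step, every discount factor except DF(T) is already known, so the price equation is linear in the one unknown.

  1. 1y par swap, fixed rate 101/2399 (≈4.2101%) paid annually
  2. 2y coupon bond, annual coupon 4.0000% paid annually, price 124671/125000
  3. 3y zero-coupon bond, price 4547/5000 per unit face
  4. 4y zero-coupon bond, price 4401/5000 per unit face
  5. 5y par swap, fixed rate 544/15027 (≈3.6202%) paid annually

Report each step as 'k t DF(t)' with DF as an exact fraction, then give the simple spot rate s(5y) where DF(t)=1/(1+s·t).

1 1 2399/2500
2 2 9221/10000
3 3 4547/5000
4 4 4401/5000
5 5 523/625
s(5y) = (1/(523/625) − 1)/(5) = 102/2615 ≈ 3.9006%

step 1 [1y] swap r/1=101/2399: DF=(1 − 101/2399·(0))/(1+101/2399) = 2399/2500 ≈ 0.959600
step 2 [2y] bond c/1=1/25: DF=(124671/125000 − 1/25·(0.959600))/(1+1/25) = 9221/10000 ≈ 0.922100
step 3 [3y] zero: DF = P = 4547/5000 ≈ 0.909400
step 4 [4y] zero: DF = P = 4401/5000 ≈ 0.880200
step 5 [5y] swap r/1=544/15027: DF=(1 − 544/15027·(0.959600+0.922100+0.909400+0.880200))/(1+544/15027) = 523/625 ≈ 0.836800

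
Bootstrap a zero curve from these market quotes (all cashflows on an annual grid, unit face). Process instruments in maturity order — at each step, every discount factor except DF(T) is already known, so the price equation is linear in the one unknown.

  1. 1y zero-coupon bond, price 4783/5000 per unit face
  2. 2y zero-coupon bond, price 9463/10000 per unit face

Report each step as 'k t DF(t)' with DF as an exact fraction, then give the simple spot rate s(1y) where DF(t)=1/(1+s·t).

1 1 4783/5000
2 2 9463/10000
s(1y) = (1/(4783/5000) − 1)/(1) = 217/4783 ≈ 4.5369%

step 1 [1y] zero: DF = P = 4783/5000 ≈ 0.956600
step 2 [2y] zero: DF = P = 9463/10000 ≈ 0.946300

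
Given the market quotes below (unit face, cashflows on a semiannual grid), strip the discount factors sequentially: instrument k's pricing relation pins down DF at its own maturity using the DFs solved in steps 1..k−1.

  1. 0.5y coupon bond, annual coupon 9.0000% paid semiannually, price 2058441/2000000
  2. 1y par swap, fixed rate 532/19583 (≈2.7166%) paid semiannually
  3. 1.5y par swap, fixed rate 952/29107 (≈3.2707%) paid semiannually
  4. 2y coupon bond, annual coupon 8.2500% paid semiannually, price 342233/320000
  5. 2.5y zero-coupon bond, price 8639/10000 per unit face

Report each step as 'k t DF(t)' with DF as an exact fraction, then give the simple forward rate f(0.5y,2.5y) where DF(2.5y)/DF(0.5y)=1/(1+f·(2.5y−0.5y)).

1 1/2 9849/10000
2 1 4867/5000
3 3/2 2381/2500
4 2 4559/5000
5 5/2 8639/10000
f(0.5y,2.5y) = ((9849/10000)/(8639/10000) − 1)/(2) = 605/8639 ≈ 7.0031%

step 1 [0.5y] bond c/2=9/200: DF=(2058441/2000000 − 9/200·(0))/(1+9/200) = 9849/10000 ≈ 0.984900
step 2 [1y] swap r/2=266/19583: DF=(1 − 266/19583·(0.984900))/(1+266/19583) = 4867/5000 ≈ 0.973400
step 3 [1.5y] swap r/2=476/29107: DF=(1 − 476/29107·(0.984900+0.973400))/(1+476/29107) = 2381/2500 ≈ 0.952400
step 4 [2y] bond c/2=33/800: DF=(342233/320000 − 33/800·(0.984900+0.973400+0.952400))/(1+33/800) = 4559/5000 ≈ 0.911800
step 5 [2.5y] zero: DF = P = 8639/10000 ≈ 0.863900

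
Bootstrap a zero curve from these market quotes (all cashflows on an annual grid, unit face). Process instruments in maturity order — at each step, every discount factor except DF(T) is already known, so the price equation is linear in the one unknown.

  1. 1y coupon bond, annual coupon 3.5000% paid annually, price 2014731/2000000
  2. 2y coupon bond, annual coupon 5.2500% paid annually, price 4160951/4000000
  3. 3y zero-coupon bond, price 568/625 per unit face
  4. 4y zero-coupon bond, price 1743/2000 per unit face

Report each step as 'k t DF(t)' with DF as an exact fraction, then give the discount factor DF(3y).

step 1 [1y] bond c/1=7/200: DF=(2014731/2000000 − 7/200·(0))/(1+7/200) = 9733/10000 ≈ 0.973300
step 2 [2y] bond c/1=21/400: DF=(4160951/4000000 − 21/400·(0.973300))/(1+21/400) = 4699/5000 ≈ 0.939800
step 3 [3y] zero: DF = P = 568/625 ≈ 0.908800
step 4 [4y] zero: DF = P = 1743/2000 ≈ 0.871500

1 1 9733/10000
2 2 4699/5000
3 3 568/625
4 4 1743/2000
DF(3y) = 568/625 ≈ 0.908800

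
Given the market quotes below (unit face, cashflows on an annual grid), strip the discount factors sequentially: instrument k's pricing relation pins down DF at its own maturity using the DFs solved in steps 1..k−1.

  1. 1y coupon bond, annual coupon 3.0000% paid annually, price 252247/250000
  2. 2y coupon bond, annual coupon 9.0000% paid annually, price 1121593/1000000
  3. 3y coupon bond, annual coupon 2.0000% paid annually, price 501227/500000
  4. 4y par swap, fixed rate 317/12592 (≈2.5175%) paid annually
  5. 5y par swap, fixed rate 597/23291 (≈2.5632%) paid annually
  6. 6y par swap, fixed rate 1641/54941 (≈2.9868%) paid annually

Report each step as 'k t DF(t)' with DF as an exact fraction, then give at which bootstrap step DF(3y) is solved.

step 1 [1y] bond c/1=3/100: DF=(252247/250000 − 3/100·(0))/(1+3/100) = 2449/2500 ≈ 0.979600
step 2 [2y] bond c/1=9/100: DF=(1121593/1000000 − 9/100·(0.979600))/(1+9/100) = 9481/10000 ≈ 0.948100
step 3 [3y] bond c/1=1/50: DF=(501227/500000 − 1/50·(0.979600+0.948100))/(1+1/50) = 189/200 ≈ 0.945000
step 4 [4y] swap r/1=317/12592: DF=(1 − 317/12592·(0.979600+0.948100+0.945000))/(1+317/12592) = 9049/10000 ≈ 0.904900
step 5 [5y] swap r/1=597/23291: DF=(1 − 597/23291·(0.979600+0.948100+0.945000+0.904900))/(1+597/23291) = 4403/5000 ≈ 0.880600
step 6 [6y] swap r/1=1641/54941: DF=(1 − 1641/54941·(0.979600+0.948100+0.945000+0.904900+0.880600))/(1+1641/54941) = 8359/10000 ≈ 0.835900

1 1 2449/2500
2 2 9481/10000
3 3 189/200
4 4 9049/10000
5 5 4403/5000
6 6 8359/10000
DF(3y) is solved at step 3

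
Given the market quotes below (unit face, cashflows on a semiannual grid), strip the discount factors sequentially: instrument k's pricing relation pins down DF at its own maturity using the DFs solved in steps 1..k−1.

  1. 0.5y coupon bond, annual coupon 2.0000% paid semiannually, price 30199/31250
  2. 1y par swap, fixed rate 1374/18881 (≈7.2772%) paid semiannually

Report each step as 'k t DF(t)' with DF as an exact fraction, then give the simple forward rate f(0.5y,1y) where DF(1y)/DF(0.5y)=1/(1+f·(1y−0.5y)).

step 1 [0.5y] bond c/2=1/100: DF=(30199/31250 − 1/100·(0))/(1+1/100) = 598/625 ≈ 0.956800
step 2 [1y] swap r/2=687/18881: DF=(1 − 687/18881·(0.956800))/(1+687/18881) = 9313/10000 ≈ 0.931300

1 1/2 598/625
2 1 9313/10000
f(0.5y,1y) = ((598/625)/(9313/10000) − 1)/(1/2) = 510/9313 ≈ 5.4762%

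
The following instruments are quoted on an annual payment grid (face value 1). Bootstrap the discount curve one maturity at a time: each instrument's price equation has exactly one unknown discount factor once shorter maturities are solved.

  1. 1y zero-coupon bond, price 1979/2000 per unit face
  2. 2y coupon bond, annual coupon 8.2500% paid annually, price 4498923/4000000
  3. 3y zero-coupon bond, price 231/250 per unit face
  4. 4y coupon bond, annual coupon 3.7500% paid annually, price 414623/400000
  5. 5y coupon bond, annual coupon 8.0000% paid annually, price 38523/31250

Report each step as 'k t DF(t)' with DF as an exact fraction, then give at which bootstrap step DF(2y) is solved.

1 1 1979/2000
2 2 2409/2500
3 3 231/250
4 4 8951/10000
5 5 431/500
DF(2y) is solved at step 2

step 1 [1y] zero: DF = P = 1979/2000 ≈ 0.989500
step 2 [2y] bond c/1=33/400: DF=(4498923/4000000 − 33/400·(0.989500))/(1+33/400) = 2409/2500 ≈ 0.963600
step 3 [3y] zero: DF = P = 231/250 ≈ 0.924000
step 4 [4y] bond c/1=3/80: DF=(414623/400000 − 3/80·(0.989500+0.963600+0.924000))/(1+3/80) = 8951/10000 ≈ 0.895100
step 5 [5y] bond c/1=2/25: DF=(38523/31250 − 2/25·(0.989500+0.963600+0.924000+0.895100))/(1+2/25) = 431/500 ≈ 0.862000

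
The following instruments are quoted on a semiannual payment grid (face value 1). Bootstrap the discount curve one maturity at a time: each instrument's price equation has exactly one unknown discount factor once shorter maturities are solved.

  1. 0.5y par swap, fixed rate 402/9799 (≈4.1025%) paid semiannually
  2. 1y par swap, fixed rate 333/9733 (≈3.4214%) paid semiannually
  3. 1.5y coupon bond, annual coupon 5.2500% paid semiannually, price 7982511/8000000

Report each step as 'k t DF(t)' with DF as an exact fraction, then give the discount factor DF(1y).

1 1/2 9799/10000
2 1 9667/10000
3 3/2 369/400
DF(1y) = 9667/10000 ≈ 0.966700

step 1 [0.5y] swap r/2=201/9799: DF=(1 − 201/9799·(0))/(1+201/9799) = 9799/10000 ≈ 0.979900
step 2 [1y] swap r/2=333/19466: DF=(1 − 333/19466·(0.979900))/(1+333/19466) = 9667/10000 ≈ 0.966700
step 3 [1.5y] bond c/2=21/800: DF=(7982511/8000000 − 21/800·(0.979900+0.966700))/(1+21/800) = 369/400 ≈ 0.922500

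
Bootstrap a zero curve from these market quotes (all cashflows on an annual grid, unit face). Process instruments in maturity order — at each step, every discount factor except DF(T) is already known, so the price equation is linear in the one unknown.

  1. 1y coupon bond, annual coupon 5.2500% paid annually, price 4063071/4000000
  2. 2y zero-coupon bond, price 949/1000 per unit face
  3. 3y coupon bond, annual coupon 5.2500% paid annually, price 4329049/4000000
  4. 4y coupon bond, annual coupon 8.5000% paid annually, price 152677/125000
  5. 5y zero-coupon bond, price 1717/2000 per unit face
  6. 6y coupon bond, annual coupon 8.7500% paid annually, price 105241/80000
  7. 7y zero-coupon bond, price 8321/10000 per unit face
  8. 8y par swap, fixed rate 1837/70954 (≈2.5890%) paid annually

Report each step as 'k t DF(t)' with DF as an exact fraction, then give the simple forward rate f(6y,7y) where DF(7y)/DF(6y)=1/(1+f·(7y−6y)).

step 1 [1y] bond c/1=21/400: DF=(4063071/4000000 − 21/400·(0))/(1+21/400) = 9651/10000 ≈ 0.965100
step 2 [2y] zero: DF = P = 949/1000 ≈ 0.949000
step 3 [3y] bond c/1=21/400: DF=(4329049/4000000 − 21/400·(0.965100+0.949000))/(1+21/400) = 583/625 ≈ 0.932800
step 4 [4y] bond c/1=17/200: DF=(152677/125000 − 17/200·(0.965100+0.949000+0.932800))/(1+17/200) = 9027/10000 ≈ 0.902700
step 5 [5y] zero: DF = P = 1717/2000 ≈ 0.858500
step 6 [6y] bond c/1=7/80: DF=(105241/80000 − 7/80·(0.965100+0.949000+0.932800+0.902700+0.858500))/(1+7/80) = 8389/10000 ≈ 0.838900
step 7 [7y] zero: DF = P = 8321/10000 ≈ 0.832100
step 8 [8y] swap r/1=1837/70954: DF=(1 − 1837/70954·(0.965100+0.949000+0.932800+0.902700+0.858500+0.838900+0.832100))/(1+1837/70954) = 8163/10000 ≈ 0.816300

1 1 9651/10000
2 2 949/1000
3 3 583/625
4 4 9027/10000
5 5 1717/2000
6 6 8389/10000
7 7 8321/10000
8 8 8163/10000
f(6y,7y) = ((8389/10000)/(8321/10000) − 1)/(1) = 68/8321 ≈ 0.8172%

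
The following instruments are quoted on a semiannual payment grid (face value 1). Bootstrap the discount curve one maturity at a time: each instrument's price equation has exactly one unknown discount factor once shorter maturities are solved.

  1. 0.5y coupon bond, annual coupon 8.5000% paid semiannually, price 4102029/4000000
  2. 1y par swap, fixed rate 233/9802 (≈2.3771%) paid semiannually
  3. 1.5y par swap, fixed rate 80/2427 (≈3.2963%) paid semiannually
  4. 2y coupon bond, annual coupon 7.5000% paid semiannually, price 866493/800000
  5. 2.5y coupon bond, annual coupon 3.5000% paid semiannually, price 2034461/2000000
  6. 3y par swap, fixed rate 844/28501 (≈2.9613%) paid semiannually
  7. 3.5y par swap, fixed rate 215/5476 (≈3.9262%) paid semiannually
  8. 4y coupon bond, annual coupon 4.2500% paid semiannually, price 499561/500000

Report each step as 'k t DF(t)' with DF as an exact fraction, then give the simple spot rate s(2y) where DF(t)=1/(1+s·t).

1 1/2 9837/10000
2 1 9767/10000
3 3/2 119/125
4 2 9387/10000
5 5/2 1867/2000
6 3 2289/2500
7 7/2 871/1000
8 4 526/625
s(2y) = (1/(9387/10000) − 1)/(2) = 613/18774 ≈ 3.2652%

step 1 [0.5y] bond c/2=17/400: DF=(4102029/4000000 − 17/400·(0))/(1+17/400) = 9837/10000 ≈ 0.983700
step 2 [1y] swap r/2=233/19604: DF=(1 − 233/19604·(0.983700))/(1+233/19604) = 9767/10000 ≈ 0.976700
step 3 [1.5y] swap r/2=40/2427: DF=(1 − 40/2427·(0.983700+0.976700))/(1+40/2427) = 119/125 ≈ 0.952000
step 4 [2y] bond c/2=3/80: DF=(866493/800000 − 3/80·(0.983700+0.976700+0.952000))/(1+3/80) = 9387/10000 ≈ 0.938700
step 5 [2.5y] bond c/2=7/400: DF=(2034461/2000000 − 7/400·(0.983700+0.976700+0.952000+0.938700))/(1+7/400) = 1867/2000 ≈ 0.933500
step 6 [3y] swap r/2=422/28501: DF=(1 − 422/28501·(0.983700+0.976700+0.952000+0.938700+0.933500))/(1+422/28501) = 2289/2500 ≈ 0.915600
step 7 [3.5y] swap r/2=215/10952: DF=(1 − 215/10952·(0.983700+0.976700+0.952000+0.938700+0.933500+0.915600))/(1+215/10952) = 871/1000 ≈ 0.871000
step 8 [4y] bond c/2=17/800: DF=(499561/500000 − 17/800·(0.983700+0.976700+0.952000+0.938700+0.933500+0.915600+0.871000))/(1+17/800) = 526/625 ≈ 0.841600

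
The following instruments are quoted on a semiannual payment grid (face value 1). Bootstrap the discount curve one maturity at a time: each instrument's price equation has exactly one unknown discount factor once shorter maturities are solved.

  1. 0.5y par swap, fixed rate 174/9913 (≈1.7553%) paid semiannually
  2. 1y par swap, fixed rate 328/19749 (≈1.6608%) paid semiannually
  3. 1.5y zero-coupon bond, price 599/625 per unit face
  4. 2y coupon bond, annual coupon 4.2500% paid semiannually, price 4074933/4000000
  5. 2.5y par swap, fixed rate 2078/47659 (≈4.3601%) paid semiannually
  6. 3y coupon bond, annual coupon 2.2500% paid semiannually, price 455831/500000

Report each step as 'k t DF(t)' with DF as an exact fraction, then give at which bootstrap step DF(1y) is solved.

1 1/2 9913/10000
2 1 2459/2500
3 3/2 599/625
4 2 1873/2000
5 5/2 8961/10000
6 3 1697/2000
DF(1y) is solved at step 2

step 1 [0.5y] swap r/2=87/9913: DF=(1 − 87/9913·(0))/(1+87/9913) = 9913/10000 ≈ 0.991300
step 2 [1y] swap r/2=164/19749: DF=(1 − 164/19749·(0.991300))/(1+164/19749) = 2459/2500 ≈ 0.983600
step 3 [1.5y] zero: DF = P = 599/625 ≈ 0.958400
step 4 [2y] bond c/2=17/800: DF=(4074933/4000000 − 17/800·(0.991300+0.983600+0.958400))/(1+17/800) = 1873/2000 ≈ 0.936500
step 5 [2.5y] swap r/2=1039/47659: DF=(1 − 1039/47659·(0.991300+0.983600+0.958400+0.936500))/(1+1039/47659) = 8961/10000 ≈ 0.896100
step 6 [3y] bond c/2=9/800: DF=(455831/500000 − 9/800·(0.991300+0.983600+0.958400+0.936500+0.896100))/(1+9/800) = 1697/2000 ≈ 0.848500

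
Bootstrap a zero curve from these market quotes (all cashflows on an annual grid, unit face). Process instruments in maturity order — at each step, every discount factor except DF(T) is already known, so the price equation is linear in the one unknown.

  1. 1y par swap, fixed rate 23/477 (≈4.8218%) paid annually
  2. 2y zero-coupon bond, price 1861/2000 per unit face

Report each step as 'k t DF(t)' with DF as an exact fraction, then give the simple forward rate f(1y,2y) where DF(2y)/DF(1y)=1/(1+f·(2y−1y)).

1 1 477/500
2 2 1861/2000
f(1y,2y) = ((477/500)/(1861/2000) − 1)/(1) = 47/1861 ≈ 2.5255%

step 1 [1y] swap r/1=23/477: DF=(1 − 23/477·(0))/(1+23/477) = 477/500 ≈ 0.954000
step 2 [2y] zero: DF = P = 1861/2000 ≈ 0.930500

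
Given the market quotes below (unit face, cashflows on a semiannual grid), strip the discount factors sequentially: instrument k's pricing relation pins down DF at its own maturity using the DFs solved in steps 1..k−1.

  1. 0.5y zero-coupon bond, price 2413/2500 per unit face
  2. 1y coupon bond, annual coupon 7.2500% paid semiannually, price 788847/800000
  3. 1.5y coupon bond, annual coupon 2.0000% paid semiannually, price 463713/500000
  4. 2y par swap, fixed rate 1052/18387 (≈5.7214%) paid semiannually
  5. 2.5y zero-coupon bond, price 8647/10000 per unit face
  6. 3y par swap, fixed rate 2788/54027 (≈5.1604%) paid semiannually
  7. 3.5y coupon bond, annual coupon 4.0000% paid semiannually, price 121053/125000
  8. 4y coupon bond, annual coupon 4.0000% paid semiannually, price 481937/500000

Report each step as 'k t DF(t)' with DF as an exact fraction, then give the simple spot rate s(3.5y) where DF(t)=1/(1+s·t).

1 1/2 2413/2500
2 1 4589/5000
3 3/2 2249/2500
4 2 2237/2500
5 5/2 8647/10000
6 3 4303/5000
7 7/2 1687/2000
8 4 329/400
s(3.5y) = (1/(1687/2000) − 1)/(7/2) = 626/11809 ≈ 5.3010%

step 1 [0.5y] zero: DF = P = 2413/2500 ≈ 0.965200
step 2 [1y] bond c/2=29/800: DF=(788847/800000 − 29/800·(0.965200))/(1+29/800) = 4589/5000 ≈ 0.917800
step 3 [1.5y] bond c/2=1/100: DF=(463713/500000 − 1/100·(0.965200+0.917800))/(1+1/100) = 2249/2500 ≈ 0.899600
step 4 [2y] swap r/2=526/18387: DF=(1 − 526/18387·(0.965200+0.917800+0.899600))/(1+526/18387) = 2237/2500 ≈ 0.894800
step 5 [2.5y] zero: DF = P = 8647/10000 ≈ 0.864700
step 6 [3y] swap r/2=1394/54027: DF=(1 − 1394/54027·(0.965200+0.917800+0.899600+0.894800+0.864700))/(1+1394/54027) = 4303/5000 ≈ 0.860600
step 7 [3.5y] bond c/2=1/50: DF=(121053/125000 − 1/50·(0.965200+0.917800+0.899600+0.894800+0.864700+0.860600))/(1+1/50) = 1687/2000 ≈ 0.843500
step 8 [4y] bond c/2=1/50: DF=(481937/500000 − 1/50·(0.965200+0.917800+0.899600+0.894800+0.864700+0.860600+0.843500))/(1+1/50) = 329/400 ≈ 0.822500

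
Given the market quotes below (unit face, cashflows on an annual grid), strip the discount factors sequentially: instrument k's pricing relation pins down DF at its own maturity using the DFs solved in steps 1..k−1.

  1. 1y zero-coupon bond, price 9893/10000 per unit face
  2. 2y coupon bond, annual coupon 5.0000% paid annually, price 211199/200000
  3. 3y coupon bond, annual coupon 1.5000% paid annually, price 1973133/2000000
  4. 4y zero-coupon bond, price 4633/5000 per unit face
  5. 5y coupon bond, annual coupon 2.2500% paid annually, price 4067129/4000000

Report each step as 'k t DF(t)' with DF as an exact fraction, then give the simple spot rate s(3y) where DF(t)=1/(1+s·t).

1 1 9893/10000
2 2 4793/5000
3 3 1179/1250
4 4 4633/5000
5 5 569/625
s(3y) = (1/(1179/1250) − 1)/(3) = 71/3537 ≈ 2.0074%

step 1 [1y] zero: DF = P = 9893/10000 ≈ 0.989300
step 2 [2y] bond c/1=1/20: DF=(211199/200000 − 1/20·(0.989300))/(1+1/20) = 4793/5000 ≈ 0.958600
step 3 [3y] bond c/1=3/200: DF=(1973133/2000000 − 3/200·(0.989300+0.958600))/(1+3/200) = 1179/1250 ≈ 0.943200
step 4 [4y] zero: DF = P = 4633/5000 ≈ 0.926600
step 5 [5y] bond c/1=9/400: DF=(4067129/4000000 − 9/400·(0.989300+0.958600+0.943200+0.926600))/(1+9/400) = 569/625 ≈ 0.910400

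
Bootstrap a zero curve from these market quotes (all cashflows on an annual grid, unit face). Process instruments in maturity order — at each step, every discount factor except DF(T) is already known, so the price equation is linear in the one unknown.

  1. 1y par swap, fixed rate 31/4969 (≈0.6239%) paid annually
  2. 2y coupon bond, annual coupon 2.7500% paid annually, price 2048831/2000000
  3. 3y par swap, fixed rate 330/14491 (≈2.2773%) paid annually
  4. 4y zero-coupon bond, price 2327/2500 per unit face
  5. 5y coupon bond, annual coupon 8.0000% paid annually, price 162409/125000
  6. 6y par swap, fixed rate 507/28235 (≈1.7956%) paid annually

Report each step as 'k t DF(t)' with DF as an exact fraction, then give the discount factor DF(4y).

step 1 [1y] swap r/1=31/4969: DF=(1 − 31/4969·(0))/(1+31/4969) = 4969/5000 ≈ 0.993800
step 2 [2y] bond c/1=11/400: DF=(2048831/2000000 − 11/400·(0.993800))/(1+11/400) = 1213/1250 ≈ 0.970400
step 3 [3y] swap r/1=330/14491: DF=(1 − 330/14491·(0.993800+0.970400))/(1+330/14491) = 467/500 ≈ 0.934000
step 4 [4y] zero: DF = P = 2327/2500 ≈ 0.930800
step 5 [5y] bond c/1=2/25: DF=(162409/125000 − 2/25·(0.993800+0.970400+0.934000+0.930800))/(1+2/25) = 4597/5000 ≈ 0.919400
step 6 [6y] swap r/1=507/28235: DF=(1 − 507/28235·(0.993800+0.970400+0.934000+0.930800+0.919400))/(1+507/28235) = 4493/5000 ≈ 0.898600

1 1 4969/5000
2 2 1213/1250
3 3 467/500
4 4 2327/2500
5 5 4597/5000
6 6 4493/5000
DF(4y) = 2327/2500 ≈ 0.930800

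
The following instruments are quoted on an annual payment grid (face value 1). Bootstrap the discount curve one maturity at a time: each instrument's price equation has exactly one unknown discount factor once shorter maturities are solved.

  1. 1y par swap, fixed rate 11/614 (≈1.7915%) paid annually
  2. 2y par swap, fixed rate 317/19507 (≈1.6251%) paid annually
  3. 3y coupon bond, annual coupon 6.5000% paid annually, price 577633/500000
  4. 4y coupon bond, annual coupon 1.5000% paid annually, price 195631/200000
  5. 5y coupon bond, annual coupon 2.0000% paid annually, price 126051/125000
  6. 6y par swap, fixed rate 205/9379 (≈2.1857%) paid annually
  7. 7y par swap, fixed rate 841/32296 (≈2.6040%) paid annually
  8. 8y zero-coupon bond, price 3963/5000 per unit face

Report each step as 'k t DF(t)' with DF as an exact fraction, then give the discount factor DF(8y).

1 1 614/625
2 2 9683/10000
3 3 9657/10000
4 4 4603/5000
5 5 4567/5000
6 6 877/1000
7 7 4159/5000
8 8 3963/5000
DF(8y) = 3963/5000 ≈ 0.792600

step 1 [1y] swap r/1=11/614: DF=(1 − 11/614·(0))/(1+11/614) = 614/625 ≈ 0.982400
step 2 [2y] swap r/1=317/19507: DF=(1 − 317/19507·(0.982400))/(1+317/19507) = 9683/10000 ≈ 0.968300
step 3 [3y] bond c/1=13/200: DF=(577633/500000 − 13/200·(0.982400+0.968300))/(1+13/200) = 9657/10000 ≈ 0.965700
step 4 [4y] bond c/1=3/200: DF=(195631/200000 − 3/200·(0.982400+0.968300+0.965700))/(1+3/200) = 4603/5000 ≈ 0.920600
step 5 [5y] bond c/1=1/50: DF=(126051/125000 − 1/50·(0.982400+0.968300+0.965700+0.920600))/(1+1/50) = 4567/5000 ≈ 0.913400
step 6 [6y] swap r/1=205/9379: DF=(1 − 205/9379·(0.982400+0.968300+0.965700+0.920600+0.913400))/(1+205/9379) = 877/1000 ≈ 0.877000
step 7 [7y] swap r/1=841/32296: DF=(1 − 841/32296·(0.982400+0.968300+0.965700+0.920600+0.913400+0.877000))/(1+841/32296) = 4159/5000 ≈ 0.831800
step 8 [8y] zero: DF = P = 3963/5000 ≈ 0.792600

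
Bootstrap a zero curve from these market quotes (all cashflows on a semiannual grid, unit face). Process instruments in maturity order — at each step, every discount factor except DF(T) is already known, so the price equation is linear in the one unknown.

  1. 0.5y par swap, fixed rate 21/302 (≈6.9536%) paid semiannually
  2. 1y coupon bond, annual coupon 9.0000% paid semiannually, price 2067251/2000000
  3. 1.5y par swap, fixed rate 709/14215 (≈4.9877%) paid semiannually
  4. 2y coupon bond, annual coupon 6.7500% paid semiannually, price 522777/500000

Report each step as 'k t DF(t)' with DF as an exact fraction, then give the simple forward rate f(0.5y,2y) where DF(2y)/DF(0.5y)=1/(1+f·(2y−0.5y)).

1 1/2 604/625
2 1 379/400
3 3/2 9291/10000
4 2 4593/5000
f(0.5y,2y) = ((604/625)/(4593/5000) − 1)/(3/2) = 478/13779 ≈ 3.4690%

step 1 [0.5y] swap r/2=21/604: DF=(1 − 21/604·(0))/(1+21/604) = 604/625 ≈ 0.966400
step 2 [1y] bond c/2=9/200: DF=(2067251/2000000 − 9/200·(0.966400))/(1+9/200) = 379/400 ≈ 0.947500
step 3 [1.5y] swap r/2=709/28430: DF=(1 − 709/28430·(0.966400+0.947500))/(1+709/28430) = 9291/10000 ≈ 0.929100
step 4 [2y] bond c/2=27/800: DF=(522777/500000 − 27/800·(0.966400+0.947500+0.929100))/(1+27/800) = 4593/5000 ≈ 0.918600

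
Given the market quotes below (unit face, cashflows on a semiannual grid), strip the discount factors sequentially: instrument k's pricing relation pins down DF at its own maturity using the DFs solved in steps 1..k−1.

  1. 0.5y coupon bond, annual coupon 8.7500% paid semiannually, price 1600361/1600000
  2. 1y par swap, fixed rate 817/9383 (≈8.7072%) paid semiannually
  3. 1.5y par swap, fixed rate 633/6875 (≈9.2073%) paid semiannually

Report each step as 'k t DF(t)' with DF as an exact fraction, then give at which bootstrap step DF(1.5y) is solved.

step 1 [0.5y] bond c/2=7/160: DF=(1600361/1600000 − 7/160·(0))/(1+7/160) = 9583/10000 ≈ 0.958300
step 2 [1y] swap r/2=817/18766: DF=(1 − 817/18766·(0.958300))/(1+817/18766) = 9183/10000 ≈ 0.918300
step 3 [1.5y] swap r/2=633/13750: DF=(1 − 633/13750·(0.958300+0.918300))/(1+633/13750) = 4367/5000 ≈ 0.873400

1 1/2 9583/10000
2 1 9183/10000
3 3/2 4367/5000
DF(1.5y) is solved at step 3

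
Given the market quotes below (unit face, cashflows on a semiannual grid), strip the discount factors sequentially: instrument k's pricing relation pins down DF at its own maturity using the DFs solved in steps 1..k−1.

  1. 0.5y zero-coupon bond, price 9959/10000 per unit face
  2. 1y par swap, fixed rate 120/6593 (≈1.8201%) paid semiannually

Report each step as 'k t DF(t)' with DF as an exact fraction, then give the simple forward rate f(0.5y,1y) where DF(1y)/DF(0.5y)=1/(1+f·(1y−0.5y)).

1 1/2 9959/10000
2 1 491/500
f(0.5y,1y) = ((9959/10000)/(491/500) − 1)/(1/2) = 139/4910 ≈ 2.8310%

step 1 [0.5y] zero: DF = P = 9959/10000 ≈ 0.995900
step 2 [1y] swap r/2=60/6593: DF=(1 − 60/6593·(0.995900))/(1+60/6593) = 491/500 ≈ 0.982000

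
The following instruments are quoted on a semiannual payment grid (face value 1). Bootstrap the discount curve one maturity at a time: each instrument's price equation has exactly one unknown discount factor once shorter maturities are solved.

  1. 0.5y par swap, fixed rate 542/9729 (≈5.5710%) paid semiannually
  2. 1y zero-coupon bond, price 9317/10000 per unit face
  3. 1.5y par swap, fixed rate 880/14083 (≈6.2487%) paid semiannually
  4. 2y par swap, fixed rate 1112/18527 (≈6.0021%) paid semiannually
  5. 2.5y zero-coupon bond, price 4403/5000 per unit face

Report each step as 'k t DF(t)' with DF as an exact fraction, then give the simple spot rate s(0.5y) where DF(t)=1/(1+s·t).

1 1/2 9729/10000
2 1 9317/10000
3 3/2 114/125
4 2 1111/1250
5 5/2 4403/5000
s(0.5y) = (1/(9729/10000) − 1)/(1/2) = 542/9729 ≈ 5.5710%

step 1 [0.5y] swap r/2=271/9729: DF=(1 − 271/9729·(0))/(1+271/9729) = 9729/10000 ≈ 0.972900
step 2 [1y] zero: DF = P = 9317/10000 ≈ 0.931700
step 3 [1.5y] swap r/2=440/14083: DF=(1 − 440/14083·(0.972900+0.931700))/(1+440/14083) = 114/125 ≈ 0.912000
step 4 [2y] swap r/2=556/18527: DF=(1 − 556/18527·(0.972900+0.931700+0.912000))/(1+556/18527) = 1111/1250 ≈ 0.888800
step 5 [2.5y] zero: DF = P = 4403/5000 ≈ 0.880600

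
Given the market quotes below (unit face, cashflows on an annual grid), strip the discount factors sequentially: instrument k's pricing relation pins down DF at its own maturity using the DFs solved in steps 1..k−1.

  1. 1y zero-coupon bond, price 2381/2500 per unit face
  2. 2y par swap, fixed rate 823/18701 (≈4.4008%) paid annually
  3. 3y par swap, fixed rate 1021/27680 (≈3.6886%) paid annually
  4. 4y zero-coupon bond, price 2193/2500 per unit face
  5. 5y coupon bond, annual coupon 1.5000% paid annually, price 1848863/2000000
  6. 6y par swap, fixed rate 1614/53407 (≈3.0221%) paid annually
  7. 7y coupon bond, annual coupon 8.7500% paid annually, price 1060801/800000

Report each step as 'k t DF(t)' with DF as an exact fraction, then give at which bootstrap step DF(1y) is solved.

step 1 [1y] zero: DF = P = 2381/2500 ≈ 0.952400
step 2 [2y] swap r/1=823/18701: DF=(1 − 823/18701·(0.952400))/(1+823/18701) = 9177/10000 ≈ 0.917700
step 3 [3y] swap r/1=1021/27680: DF=(1 − 1021/27680·(0.952400+0.917700))/(1+1021/27680) = 8979/10000 ≈ 0.897900
step 4 [4y] zero: DF = P = 2193/2500 ≈ 0.877200
step 5 [5y] bond c/1=3/200: DF=(1848863/2000000 − 3/200·(0.952400+0.917700+0.897900+0.877200))/(1+3/200) = 8569/10000 ≈ 0.856900
step 6 [6y] swap r/1=1614/53407: DF=(1 − 1614/53407·(0.952400+0.917700+0.897900+0.877200+0.856900))/(1+1614/53407) = 4193/5000 ≈ 0.838600
step 7 [7y] bond c/1=7/80: DF=(1060801/800000 − 7/80·(0.952400+0.917700+0.897900+0.877200+0.856900+0.838600))/(1+7/80) = 987/1250 ≈ 0.789600

1 1 2381/2500
2 2 9177/10000
3 3 8979/10000
4 4 2193/2500
5 5 8569/10000
6 6 4193/5000
7 7 987/1250
DF(1y) is solved at step 1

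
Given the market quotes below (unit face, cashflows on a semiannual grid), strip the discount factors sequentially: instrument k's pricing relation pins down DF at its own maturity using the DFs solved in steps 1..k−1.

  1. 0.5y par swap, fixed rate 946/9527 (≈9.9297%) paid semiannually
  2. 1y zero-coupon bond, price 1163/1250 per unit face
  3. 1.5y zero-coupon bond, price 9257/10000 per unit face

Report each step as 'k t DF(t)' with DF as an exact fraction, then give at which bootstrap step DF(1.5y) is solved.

step 1 [0.5y] swap r/2=473/9527: DF=(1 − 473/9527·(0))/(1+473/9527) = 9527/10000 ≈ 0.952700
step 2 [1y] zero: DF = P = 1163/1250 ≈ 0.930400
step 3 [1.5y] zero: DF = P = 9257/10000 ≈ 0.925700

1 1/2 9527/10000
2 1 1163/1250
3 3/2 9257/10000
DF(1.5y) is solved at step 3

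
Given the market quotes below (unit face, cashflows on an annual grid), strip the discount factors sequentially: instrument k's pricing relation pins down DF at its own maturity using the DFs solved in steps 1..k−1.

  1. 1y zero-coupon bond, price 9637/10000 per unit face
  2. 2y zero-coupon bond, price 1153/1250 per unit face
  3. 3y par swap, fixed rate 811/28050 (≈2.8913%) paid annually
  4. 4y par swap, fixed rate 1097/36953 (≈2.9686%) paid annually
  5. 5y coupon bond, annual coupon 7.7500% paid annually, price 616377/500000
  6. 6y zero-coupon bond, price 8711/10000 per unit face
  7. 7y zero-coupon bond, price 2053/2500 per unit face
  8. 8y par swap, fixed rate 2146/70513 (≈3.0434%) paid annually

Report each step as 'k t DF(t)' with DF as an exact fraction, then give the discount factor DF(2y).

step 1 [1y] zero: DF = P = 9637/10000 ≈ 0.963700
step 2 [2y] zero: DF = P = 1153/1250 ≈ 0.922400
step 3 [3y] swap r/1=811/28050: DF=(1 − 811/28050·(0.963700+0.922400))/(1+811/28050) = 9189/10000 ≈ 0.918900
step 4 [4y] swap r/1=1097/36953: DF=(1 − 1097/36953·(0.963700+0.922400+0.918900))/(1+1097/36953) = 8903/10000 ≈ 0.890300
step 5 [5y] bond c/1=31/400: DF=(616377/500000 − 31/400·(0.963700+0.922400+0.918900+0.890300))/(1+31/400) = 8783/10000 ≈ 0.878300
step 6 [6y] zero: DF = P = 8711/10000 ≈ 0.871100
step 7 [7y] zero: DF = P = 2053/2500 ≈ 0.821200
step 8 [8y] swap r/1=2146/70513: DF=(1 − 2146/70513·(0.963700+0.922400+0.918900+0.890300+0.878300+0.871100+0.821200))/(1+2146/70513) = 3927/5000 ≈ 0.785400

1 1 9637/10000
2 2 1153/1250
3 3 9189/10000
4 4 8903/10000
5 5 8783/10000
6 6 8711/10000
7 7 2053/2500
8 8 3927/5000
DF(2y) = 1153/1250 ≈ 0.922400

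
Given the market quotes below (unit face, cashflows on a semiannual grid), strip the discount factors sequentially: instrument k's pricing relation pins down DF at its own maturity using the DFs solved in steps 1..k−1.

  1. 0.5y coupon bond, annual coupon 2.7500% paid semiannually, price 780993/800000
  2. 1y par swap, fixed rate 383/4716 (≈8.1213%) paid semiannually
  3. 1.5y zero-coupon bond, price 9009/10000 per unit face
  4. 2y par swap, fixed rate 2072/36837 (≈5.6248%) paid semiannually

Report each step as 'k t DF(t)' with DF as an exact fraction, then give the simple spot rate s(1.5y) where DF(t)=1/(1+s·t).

1 1/2 963/1000
2 1 4617/5000
3 3/2 9009/10000
4 2 2241/2500
s(1.5y) = (1/(9009/10000) − 1)/(3/2) = 1982/27027 ≈ 7.3334%

step 1 [0.5y] bond c/2=11/800: DF=(780993/800000 − 11/800·(0))/(1+11/800) = 963/1000 ≈ 0.963000
step 2 [1y] swap r/2=383/9432: DF=(1 − 383/9432·(0.963000))/(1+383/9432) = 4617/5000 ≈ 0.923400
step 3 [1.5y] zero: DF = P = 9009/10000 ≈ 0.900900
step 4 [2y] swap r/2=1036/36837: DF=(1 − 1036/36837·(0.963000+0.923400+0.900900))/(1+1036/36837) = 2241/2500 ≈ 0.896400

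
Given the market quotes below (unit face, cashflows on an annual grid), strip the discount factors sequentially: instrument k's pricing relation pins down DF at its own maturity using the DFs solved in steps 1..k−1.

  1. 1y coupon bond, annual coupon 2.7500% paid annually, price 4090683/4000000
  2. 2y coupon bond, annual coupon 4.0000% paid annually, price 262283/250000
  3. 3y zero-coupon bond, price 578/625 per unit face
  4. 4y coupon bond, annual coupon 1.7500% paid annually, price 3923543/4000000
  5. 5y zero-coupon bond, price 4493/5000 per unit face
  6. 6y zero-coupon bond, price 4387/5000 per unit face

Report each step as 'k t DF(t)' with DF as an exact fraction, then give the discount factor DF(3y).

step 1 [1y] bond c/1=11/400: DF=(4090683/4000000 − 11/400·(0))/(1+11/400) = 9953/10000 ≈ 0.995300
step 2 [2y] bond c/1=1/25: DF=(262283/250000 − 1/25·(0.995300))/(1+1/25) = 1941/2000 ≈ 0.970500
step 3 [3y] zero: DF = P = 578/625 ≈ 0.924800
step 4 [4y] bond c/1=7/400: DF=(3923543/4000000 − 7/400·(0.995300+0.970500+0.924800))/(1+7/400) = 9143/10000 ≈ 0.914300
step 5 [5y] zero: DF = P = 4493/5000 ≈ 0.898600
step 6 [6y] zero: DF = P = 4387/5000 ≈ 0.877400

1 1 9953/10000
2 2 1941/2000
3 3 578/625
4 4 9143/10000
5 5 4493/5000
6 6 4387/5000
DF(3y) = 578/625 ≈ 0.924800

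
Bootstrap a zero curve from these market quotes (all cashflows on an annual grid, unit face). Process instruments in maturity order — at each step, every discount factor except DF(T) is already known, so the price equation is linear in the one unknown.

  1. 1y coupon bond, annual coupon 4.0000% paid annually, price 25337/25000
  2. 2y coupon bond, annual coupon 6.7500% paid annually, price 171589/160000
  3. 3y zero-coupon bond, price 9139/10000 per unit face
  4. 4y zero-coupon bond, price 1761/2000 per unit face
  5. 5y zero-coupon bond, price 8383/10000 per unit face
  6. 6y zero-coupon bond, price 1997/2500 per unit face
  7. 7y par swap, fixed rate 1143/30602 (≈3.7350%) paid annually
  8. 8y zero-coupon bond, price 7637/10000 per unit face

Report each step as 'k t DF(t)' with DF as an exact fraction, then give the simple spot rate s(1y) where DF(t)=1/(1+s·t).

1 1 1949/2000
2 2 943/1000
3 3 9139/10000
4 4 1761/2000
5 5 8383/10000
6 6 1997/2500
7 7 3857/5000
8 8 7637/10000
s(1y) = (1/(1949/2000) − 1)/(1) = 51/1949 ≈ 2.6167%

step 1 [1y] bond c/1=1/25: DF=(25337/25000 − 1/25·(0))/(1+1/25) = 1949/2000 ≈ 0.974500
step 2 [2y] bond c/1=27/400: DF=(171589/160000 − 27/400·(0.974500))/(1+27/400) = 943/1000 ≈ 0.943000
step 3 [3y] zero: DF = P = 9139/10000 ≈ 0.913900
step 4 [4y] zero: DF = P = 1761/2000 ≈ 0.880500
step 5 [5y] zero: DF = P = 8383/10000 ≈ 0.838300
step 6 [6y] zero: DF = P = 1997/2500 ≈ 0.798800
step 7 [7y] swap r/1=1143/30602: DF=(1 − 1143/30602·(0.974500+0.943000+0.913900+0.880500+0.838300+0.798800))/(1+1143/30602) = 3857/5000 ≈ 0.771400
step 8 [8y] zero: DF = P = 7637/10000 ≈ 0.763700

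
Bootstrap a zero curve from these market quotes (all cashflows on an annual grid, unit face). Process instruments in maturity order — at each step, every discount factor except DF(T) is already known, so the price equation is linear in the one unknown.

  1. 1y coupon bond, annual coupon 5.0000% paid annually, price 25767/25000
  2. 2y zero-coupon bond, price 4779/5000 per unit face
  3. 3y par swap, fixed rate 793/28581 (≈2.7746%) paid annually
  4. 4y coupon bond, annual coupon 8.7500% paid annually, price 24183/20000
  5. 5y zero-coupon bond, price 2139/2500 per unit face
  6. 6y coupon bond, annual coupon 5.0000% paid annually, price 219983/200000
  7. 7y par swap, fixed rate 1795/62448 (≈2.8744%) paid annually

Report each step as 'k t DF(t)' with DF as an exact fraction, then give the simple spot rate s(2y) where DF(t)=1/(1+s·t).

step 1 [1y] bond c/1=1/20: DF=(25767/25000 − 1/20·(0))/(1+1/20) = 1227/1250 ≈ 0.981600
step 2 [2y] zero: DF = P = 4779/5000 ≈ 0.955800
step 3 [3y] swap r/1=793/28581: DF=(1 − 793/28581·(0.981600+0.955800))/(1+793/28581) = 9207/10000 ≈ 0.920700
step 4 [4y] bond c/1=7/80: DF=(24183/20000 − 7/80·(0.981600+0.955800+0.920700))/(1+7/80) = 8819/10000 ≈ 0.881900
step 5 [5y] zero: DF = P = 2139/2500 ≈ 0.855600
step 6 [6y] bond c/1=1/20: DF=(219983/200000 − 1/20·(0.981600+0.955800+0.920700+0.881900+0.855600))/(1+1/20) = 8287/10000 ≈ 0.828700
step 7 [7y] swap r/1=1795/62448: DF=(1 − 1795/62448·(0.981600+0.955800+0.920700+0.881900+0.855600+0.828700))/(1+1795/62448) = 1641/2000 ≈ 0.820500

1 1 1227/1250
2 2 4779/5000
3 3 9207/10000
4 4 8819/10000
5 5 2139/2500
6 6 8287/10000
7 7 1641/2000
s(2y) = (1/(4779/5000) − 1)/(2) = 221/9558 ≈ 2.3122%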